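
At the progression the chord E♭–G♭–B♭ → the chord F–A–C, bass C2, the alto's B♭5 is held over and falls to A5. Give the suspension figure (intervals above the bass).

7–6 suspension.

At the second chord the bass is C2. The suspended B♭5 lies a seventh above the bass; after resolving down by step to A5, the interval above the bass becomes a sixth.
Suspension figures are named by those two intervals: 7–6.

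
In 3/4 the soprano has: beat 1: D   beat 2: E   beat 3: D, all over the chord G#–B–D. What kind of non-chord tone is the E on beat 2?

Upper neighbor tone.

The harmony at that moment is G# diminished triad (G#, B, D); E is not a chord tone.
It is approached by step up from D and left by step down to D.
Step away and step back to the same note — a neighbor tone (upper neighbor).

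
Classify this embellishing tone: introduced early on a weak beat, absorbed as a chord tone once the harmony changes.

Approach: ahead of the chord change (typically by step), so it is dissonant against the current harmony. Departure: none — the same pitch is restated or held and is a chord tone of the new harmony.
Dissonant first, consonant once the harmony catches up: the note simply arrives early — an anticipation. (The reverse timing, consonant first and dissonant after the change, would be a suspension or retardation.)

Anticipation.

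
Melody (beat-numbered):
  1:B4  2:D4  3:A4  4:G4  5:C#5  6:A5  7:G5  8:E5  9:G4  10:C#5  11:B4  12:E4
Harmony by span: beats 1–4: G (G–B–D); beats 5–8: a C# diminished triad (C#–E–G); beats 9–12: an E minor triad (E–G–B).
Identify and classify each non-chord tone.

The harmony at that moment is G major triad (G, B, D); A4 is not a chord tone.
It is approached by leap up from D4 and left by step down to G4.
Leap in, step out — an appoggiatura.
The harmony at that moment is C# diminished triad (C#, E, G); A5 is not a chord tone.
It is approached by leap up from C#5 and left by step down to G5.
Leap in, step out — an appoggiatura.
The harmony at that moment is E minor triad (E, G, B); C#5 is not a chord tone.
It is approached by leap up from G4 and left by step down to B4.
Leap in, step out — an appoggiatura.

A4 (beat 3) — appoggiatura; A5 (beat 6) — appoggiatura; C#5 (beat 10) — appoggiatura.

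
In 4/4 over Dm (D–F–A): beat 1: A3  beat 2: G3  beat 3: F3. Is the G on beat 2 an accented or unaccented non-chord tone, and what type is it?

Unaccented passing tone.

The harmony at that moment is D minor triad (D, F, A); G3 is not a chord tone.
It is approached by step down from A3 and left by step down to F3.
Step in, step out in the same direction — a passing tone.
It falls on a weak beat, so it is unaccented.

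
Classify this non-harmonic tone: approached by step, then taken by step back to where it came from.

Neighbor tone.

Approach: by step. Departure: by step in the opposite direction, back to the starting pitch.
Stepwise on both sides but reversing to return to the same chord tone — a neighbor tone. (Had it continued onward in the same direction it would be a passing tone instead.)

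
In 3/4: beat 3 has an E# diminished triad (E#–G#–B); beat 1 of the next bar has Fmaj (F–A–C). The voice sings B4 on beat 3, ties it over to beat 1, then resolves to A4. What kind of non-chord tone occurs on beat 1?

The harmony at that moment is F major triad (F, A, C); B4 is not a chord tone.
It is held over (the same pitch as the preceding B4) and left by step down to A4.
Held over from the previous chord and resolving down by step — a suspension.

Suspension.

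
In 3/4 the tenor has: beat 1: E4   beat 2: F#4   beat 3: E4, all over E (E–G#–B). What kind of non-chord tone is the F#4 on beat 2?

The harmony at that moment is E major triad (E, G#, B); F#4 is not a chord tone.
It is approached by step up from E4 and left by step down to E4.
Step away and step back to the same note — a neighbor tone (upper neighbor).

Upper neighbor tone.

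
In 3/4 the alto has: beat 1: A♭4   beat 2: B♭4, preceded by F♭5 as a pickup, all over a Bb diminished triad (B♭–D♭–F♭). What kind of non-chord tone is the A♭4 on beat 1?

The harmony at that moment is B♭ diminished triad (B♭, D♭, F♭); A♭4 is not a chord tone.
It is approached by leap down from F♭5 and left by step up to B♭4.
Leap in, step out, metrically accented — an appoggiatura.

Appoggiatura.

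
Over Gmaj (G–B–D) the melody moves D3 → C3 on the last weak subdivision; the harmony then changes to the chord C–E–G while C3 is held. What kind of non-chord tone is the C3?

C3 is an anticipation.

The harmony at that moment is G major triad (G, B, D); C3 is not a chord tone.
It is approached by step down from D3 and then sustained as the same pitch into the next harmony.
Arriving early and becoming a chord tone when the harmony changes — an anticipation.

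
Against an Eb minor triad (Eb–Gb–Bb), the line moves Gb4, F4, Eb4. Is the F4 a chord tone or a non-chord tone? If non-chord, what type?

The harmony at that moment is Eb minor triad (Eb, Gb, Bb); F4 is not a chord tone.
It is approached by step down from Gb4 and left by step down to Eb4.
Step in, step out in the same direction — a passing tone.

Non-chord tone — a passing tone.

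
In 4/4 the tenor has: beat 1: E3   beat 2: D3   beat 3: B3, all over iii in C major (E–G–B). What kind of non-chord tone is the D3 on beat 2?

The harmony at that moment is E minor triad (E, G, B); D3 is not a chord tone.
It is approached by step down from E3 and left by leap up to B3.
Step in, leap out, on a weak beat — an escape tone.

Escape tone.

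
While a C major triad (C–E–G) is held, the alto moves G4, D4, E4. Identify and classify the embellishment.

D4 is an appoggiatura.

The harmony at that moment is C major triad (C, E, G); D4 is not a chord tone.
It is approached by leap down from G4 and left by step up to E4.
Leap in, step out — an appoggiatura.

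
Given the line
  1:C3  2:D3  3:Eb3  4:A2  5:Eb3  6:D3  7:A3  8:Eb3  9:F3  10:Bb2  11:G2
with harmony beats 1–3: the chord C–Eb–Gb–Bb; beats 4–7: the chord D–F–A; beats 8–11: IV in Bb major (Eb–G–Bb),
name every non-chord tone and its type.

The harmony at that moment is C half-diminished seventh chord (C, Eb, Gb, Bb); D3 is not a chord tone.
It is approached by step up from C3 and left by step up to Eb3.
Step in, step out in the same direction — a passing tone.
The harmony at that moment is D minor triad (D, F, A); Eb3 is not a chord tone.
It is approached by leap up from A2 and left by step down to D3.
Leap in, step out — an appoggiatura.
The harmony at that moment is Eb major triad (Eb, G, Bb); F3 is not a chord tone.
It is approached by step up from Eb3 and left by leap down to Bb2.
Step in, leap out — an escape tone.

D3 (beat 2) — passing tone; Eb3 (beat 5) — appoggiatura; F3 (beat 9) — escape tone.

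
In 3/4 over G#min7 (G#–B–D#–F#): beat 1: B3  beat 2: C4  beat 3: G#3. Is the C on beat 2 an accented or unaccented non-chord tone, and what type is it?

Unaccented escape tone.

The harmony at that moment is G# minor seventh chord (G#, B, D#, F#); C4 is not a chord tone.
It is approached by step up from B3 and left by leap down to G#3.
Step in, leap out — an escape tone.
It falls on a weak beat, so it is unaccented.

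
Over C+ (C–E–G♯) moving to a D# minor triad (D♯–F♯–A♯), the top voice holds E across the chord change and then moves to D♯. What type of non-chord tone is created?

The harmony at that moment is D♯ minor triad (D♯, F♯, A♯); E is not a chord tone.
It is held over (the same pitch as the preceding E) and left by step down to D♯.
Held over from the previous chord and resolving down by step — a suspension.

E is a suspension.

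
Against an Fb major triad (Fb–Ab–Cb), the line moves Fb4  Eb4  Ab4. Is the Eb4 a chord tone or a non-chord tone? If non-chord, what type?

Non-chord tone — an escape tone.

The harmony at that moment is Fb major triad (Fb, Ab, Cb); Eb4 is not a chord tone.
It is approached by step down from Fb4 and left by leap up to Ab4.
Step in, leap out — an escape tone.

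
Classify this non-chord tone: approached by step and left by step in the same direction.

Passing tone.

Approach: by step. Departure: by step, continuing in the same direction.
Stepwise on both sides with no change of direction means the note fills in the space between two different chord tones — a passing tone. (Had it turned back to its starting note it would be a neighbor tone instead.)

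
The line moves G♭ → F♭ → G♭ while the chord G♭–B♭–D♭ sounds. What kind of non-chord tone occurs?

F♭ is a neighbor tone.

The harmony at that moment is G♭ major triad (G♭, B♭, D♭); F♭ is not a chord tone.
It is approached by step down from G♭ and left by step up to G♭.
Step away and step back to the same note — a neighbor tone (lower neighbor).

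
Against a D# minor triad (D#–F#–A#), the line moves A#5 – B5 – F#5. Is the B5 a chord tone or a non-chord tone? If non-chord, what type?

Non-chord tone — an escape tone.

The harmony at that moment is D# minor triad (D#, F#, A#); B5 is not a chord tone.
It is approached by step up from A#5 and left by leap down to F#5.
Step in, leap out — an escape tone.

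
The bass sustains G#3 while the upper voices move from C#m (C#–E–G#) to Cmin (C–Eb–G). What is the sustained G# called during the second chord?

Pedal tone (pedal point).

The harmony at that moment is C minor triad (C, Eb, G); G#3 is not a chord tone.
It is held over (the same pitch as the preceding G#3) and then sustained as the same pitch into the next harmony.
Sustained through a change of harmony — a pedal tone.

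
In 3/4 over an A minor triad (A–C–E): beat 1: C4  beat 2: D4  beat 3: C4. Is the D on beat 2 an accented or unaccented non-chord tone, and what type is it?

The harmony at that moment is A minor triad (A, C, E); D4 is not a chord tone.
It is approached by step up from C4 and left by step down to C4.
Step away and step back to the same note — a neighbor tone (upper neighbor).
It falls on a weak beat, so it is unaccented.

Unaccented neighbor tone.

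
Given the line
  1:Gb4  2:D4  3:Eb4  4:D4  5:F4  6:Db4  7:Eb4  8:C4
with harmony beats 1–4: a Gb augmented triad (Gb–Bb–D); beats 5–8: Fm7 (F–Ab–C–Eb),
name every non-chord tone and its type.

The harmony at that moment is Gb augmented triad (Gb, Bb, D); Eb4 is not a chord tone.
It is approached by step up from D4 and left by step down to D4.
Step away and step back to the same note — a neighbor tone (upper neighbor).
The harmony at that moment is F minor seventh chord (F, Ab, C, Eb); Db4 is not a chord tone.
It is approached by leap down from F4 and left by step up to Eb4.
Leap in, step out — an appoggiatura.

Eb4 (beat 3) — neighbor tone; Db4 (beat 6) — appoggiatura.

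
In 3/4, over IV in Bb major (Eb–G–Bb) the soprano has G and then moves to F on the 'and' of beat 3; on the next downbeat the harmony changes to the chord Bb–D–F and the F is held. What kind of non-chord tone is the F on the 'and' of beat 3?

Anticipation.

The harmony at that moment is Eb major triad (Eb, G, Bb); F is not a chord tone.
It is approached by step down from G and then sustained as the same pitch into the next harmony.
Arriving early and becoming a chord tone when the harmony changes — an anticipation.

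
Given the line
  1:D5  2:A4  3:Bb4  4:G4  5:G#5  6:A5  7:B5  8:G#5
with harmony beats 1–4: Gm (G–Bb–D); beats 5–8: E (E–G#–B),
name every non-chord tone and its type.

The harmony at that moment is G minor triad (G, Bb, D); A4 is not a chord tone.
It is approached by leap down from D5 and left by step up to Bb4.
Leap in, step out — an appoggiatura.
The harmony at that moment is E major triad (E, G#, B); A5 is not a chord tone.
It is approached by step up from G#5 and left by step up to B5.
Step in, step out in the same direction — a passing tone.

A4 (beat 2) — appoggiatura; A5 (beat 6) — passing tone.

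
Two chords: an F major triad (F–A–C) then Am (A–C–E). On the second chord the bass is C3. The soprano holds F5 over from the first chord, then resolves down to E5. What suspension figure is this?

4–3 suspension.

At the second chord the bass is C3. The suspended F5 lies a fourth above the bass; after resolving down by step to E5, the interval above the bass becomes a third.
Suspension figures are named by those two intervals: 4–3.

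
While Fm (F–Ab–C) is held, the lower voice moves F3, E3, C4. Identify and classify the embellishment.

E3 is an escape tone.

The harmony at that moment is F minor triad (F, Ab, C); E3 is not a chord tone.
It is approached by step down from F3 and left by leap up to C4.
Step in, leap out — an escape tone.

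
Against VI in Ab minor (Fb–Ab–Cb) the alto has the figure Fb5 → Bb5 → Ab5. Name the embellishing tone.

Bb5 is an appoggiatura.

The harmony at that moment is Fb major triad (Fb, Ab, Cb); Bb5 is not a chord tone.
It is approached by leap up from Fb5 and left by step down to Ab5.
Leap in, step out — an appoggiatura.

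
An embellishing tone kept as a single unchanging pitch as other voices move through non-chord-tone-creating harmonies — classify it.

Pedal tone.

Approach: none. Departure: none — a single pitch is sustained while the chords change around it, passing through harmonies that do not contain it.
No melodic motion at all; the dissonance is created entirely by the moving harmonies against the stationary note — a pedal tone (pedal point).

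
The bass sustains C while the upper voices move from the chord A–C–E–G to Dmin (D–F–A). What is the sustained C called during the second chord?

The harmony at that moment is D minor triad (D, F, A); C is not a chord tone.
It is held over (the same pitch as the preceding C) and then sustained as the same pitch into the next harmony.
Sustained through a change of harmony — a pedal tone.

Pedal tone (pedal point).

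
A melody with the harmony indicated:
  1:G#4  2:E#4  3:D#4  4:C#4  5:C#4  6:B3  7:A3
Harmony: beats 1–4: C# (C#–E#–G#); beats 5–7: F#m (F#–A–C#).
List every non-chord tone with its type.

The harmony at that moment is C# major triad (C#, E#, G#); D#4 is not a chord tone.
It is approached by step down from E#4 and left by step down to C#4.
Step in, step out in the same direction — a passing tone.
The harmony at that moment is F# minor triad (F#, A, C#); B3 is not a chord tone.
It is approached by step down from C#4 and left by step down to A3.
Step in, step out in the same direction — a passing tone.

D#4 (beat 3) — passing tone; B3 (beat 6) — passing tone.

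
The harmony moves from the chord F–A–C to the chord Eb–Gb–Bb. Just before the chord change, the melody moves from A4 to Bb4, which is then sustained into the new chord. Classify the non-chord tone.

The harmony at that moment is F major triad (F, A, C); Bb4 is not a chord tone.
It is approached by step up from A4 and then sustained as the same pitch into the next harmony.
Arriving early and becoming a chord tone when the harmony changes — an anticipation.

Bb4 is an anticipation.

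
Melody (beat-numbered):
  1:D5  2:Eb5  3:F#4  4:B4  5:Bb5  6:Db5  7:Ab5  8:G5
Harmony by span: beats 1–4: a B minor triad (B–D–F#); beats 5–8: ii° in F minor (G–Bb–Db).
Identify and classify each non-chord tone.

Eb5 (beat 2) — escape tone; Ab5 (beat 7) — appoggiatura.

The harmony at that moment is B minor triad (B, D, F#); Eb5 is not a chord tone.
It is approached by step up from D5 and left by leap down to F#4.
Step in, leap out — an escape tone.
The harmony at that moment is G diminished triad (G, Bb, Db); Ab5 is not a chord tone.
It is approached by leap up from Db5 and left by step down to G5.
Leap in, step out — an appoggiatura.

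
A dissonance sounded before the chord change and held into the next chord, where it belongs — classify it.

Anticipation.

Approach: ahead of the chord change (typically by step), so it is dissonant against the current harmony. Departure: none — the same pitch is restated or held and is a chord tone of the new harmony.
Dissonant first, consonant once the harmony catches up: the note simply arrives early — an anticipation. (The reverse timing, consonant first and dissonant after the change, would be a suspension or retardation.)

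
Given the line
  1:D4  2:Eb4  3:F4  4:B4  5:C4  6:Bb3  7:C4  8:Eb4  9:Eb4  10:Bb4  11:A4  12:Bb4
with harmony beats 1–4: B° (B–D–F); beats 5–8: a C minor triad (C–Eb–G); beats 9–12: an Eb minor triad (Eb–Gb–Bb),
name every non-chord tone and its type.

Eb4 (beat 2) — passing tone; Bb3 (beat 6) — neighbor tone; A4 (beat 11) — neighbor tone.

The harmony at that moment is B diminished triad (B, D, F); Eb4 is not a chord tone.
It is approached by step up from D4 and left by step up to F4.
Step in, step out in the same direction — a passing tone.
The harmony at that moment is C minor triad (C, Eb, G); Bb3 is not a chord tone.
It is approached by step down from C4 and left by step up to C4.
Step away and step back to the same note — a neighbor tone (lower neighbor).
The harmony at that moment is Eb minor triad (Eb, Gb, Bb); A4 is not a chord tone.
It is approached by step down from Bb4 and left by step up to Bb4.
Step away and step back to the same note — a neighbor tone (lower neighbor).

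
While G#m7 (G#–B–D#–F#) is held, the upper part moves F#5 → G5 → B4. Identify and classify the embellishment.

G5 is an escape tone.

The harmony at that moment is G# minor seventh chord (G#, B, D#, F#); G5 is not a chord tone.
It is approached by step up from F#5 and left by leap down to B4.
Step in, leap out — an escape tone.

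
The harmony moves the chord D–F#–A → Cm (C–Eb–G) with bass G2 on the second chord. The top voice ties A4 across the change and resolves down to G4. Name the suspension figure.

9–8 suspension.

At the second chord the bass is G2. The suspended A4 lies a ninth above the bass; after resolving down by step to G4, the interval above the bass becomes an octave.
Suspension figures are named by those two intervals: 9–8.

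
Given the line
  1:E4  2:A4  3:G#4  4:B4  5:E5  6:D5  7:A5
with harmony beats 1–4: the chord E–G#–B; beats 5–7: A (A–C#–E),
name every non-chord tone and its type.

The harmony at that moment is E major triad (E, G#, B); A4 is not a chord tone.
It is approached by leap up from E4 and left by step down to G#4.
Leap in, step out — an appoggiatura.
The harmony at that moment is A major triad (A, C#, E); D5 is not a chord tone.
It is approached by step down from E5 and left by leap up to A5.
Step in, leap out — an escape tone.

A4 (beat 2) — appoggiatura; D5 (beat 6) — escape tone.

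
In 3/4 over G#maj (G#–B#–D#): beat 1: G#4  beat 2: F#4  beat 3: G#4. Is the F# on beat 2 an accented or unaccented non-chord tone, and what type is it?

The harmony at that moment is G# major triad (G#, B#, D#); F#4 is not a chord tone.
It is approached by step down from G#4 and left by step up to G#4.
Step away and step back to the same note — a neighbor tone (lower neighbor).
It falls on a weak beat, so it is unaccented.

Unaccented neighbor tone.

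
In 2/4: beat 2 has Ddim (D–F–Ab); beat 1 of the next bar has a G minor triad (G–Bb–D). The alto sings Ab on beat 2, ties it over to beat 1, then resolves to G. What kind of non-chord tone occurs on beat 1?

The harmony at that moment is G minor triad (G, Bb, D); Ab is not a chord tone.
It is held over (the same pitch as the preceding Ab) and left by step down to G.
Held over from the previous chord and resolving down by step — a suspension.

Suspension.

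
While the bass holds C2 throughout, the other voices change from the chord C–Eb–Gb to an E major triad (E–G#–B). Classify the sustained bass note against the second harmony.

Pedal tone (pedal point).

The harmony at that moment is E major triad (E, G#, B); C2 is not a chord tone.
It is held over (the same pitch as the preceding C2) and then sustained as the same pitch into the next harmony.
Sustained through a change of harmony — a pedal tone.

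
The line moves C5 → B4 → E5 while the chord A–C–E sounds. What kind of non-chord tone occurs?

B4 is an escape tone.

The harmony at that moment is A minor triad (A, C, E); B4 is not a chord tone.
It is approached by step down from C5 and left by leap up to E5.
Step in, leap out — an escape tone.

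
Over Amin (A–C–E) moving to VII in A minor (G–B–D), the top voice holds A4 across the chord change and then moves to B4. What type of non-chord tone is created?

A4 is a retardation.

The harmony at that moment is G major triad (G, B, D); A4 is not a chord tone.
It is held over (the same pitch as the preceding A4) and left by step up to B4.
Held over from the previous chord and resolving up by step — a retardation.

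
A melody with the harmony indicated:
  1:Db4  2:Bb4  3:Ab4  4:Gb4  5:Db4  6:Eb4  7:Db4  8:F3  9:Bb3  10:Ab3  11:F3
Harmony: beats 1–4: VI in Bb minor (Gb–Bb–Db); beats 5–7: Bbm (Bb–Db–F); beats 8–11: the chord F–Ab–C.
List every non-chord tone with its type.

The harmony at that moment is Gb major triad (Gb, Bb, Db); Ab4 is not a chord tone.
It is approached by step down from Bb4 and left by step down to Gb4.
Step in, step out in the same direction — a passing tone.
The harmony at that moment is Bb minor triad (Bb, Db, F); Eb4 is not a chord tone.
It is approached by step up from Db4 and left by step down to Db4.
Step away and step back to the same note — a neighbor tone (upper neighbor).
The harmony at that moment is F minor triad (F, Ab, C); Bb3 is not a chord tone.
It is approached by leap up from F3 and left by step down to Ab3.
Leap in, step out — an appoggiatura.

Ab4 (beat 3) — passing tone; Eb4 (beat 6) — neighbor tone; Bb3 (beat 9) — appoggiatura.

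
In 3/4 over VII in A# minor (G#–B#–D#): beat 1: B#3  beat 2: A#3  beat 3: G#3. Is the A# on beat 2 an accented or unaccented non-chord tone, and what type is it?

The harmony at that moment is G# major triad (G#, B#, D#); A#3 is not a chord tone.
It is approached by step down from B#3 and left by step down to G#3.
Step in, step out in the same direction — a passing tone.
It falls on a weak beat, so it is unaccented.

Unaccented passing tone.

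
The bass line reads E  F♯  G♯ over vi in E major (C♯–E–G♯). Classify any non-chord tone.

F♯ is a passing tone.

The harmony at that moment is C♯ minor triad (C♯, E, G♯); F♯ is not a chord tone.
It is approached by step up from E and left by step up to G♯.
Step in, step out in the same direction — a passing tone.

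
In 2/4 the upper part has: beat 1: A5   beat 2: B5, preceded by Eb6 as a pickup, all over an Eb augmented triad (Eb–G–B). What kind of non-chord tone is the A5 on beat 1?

Appoggiatura.

The harmony at that moment is Eb augmented triad (Eb, G, B); A5 is not a chord tone.
It is approached by leap down from Eb6 and left by step up to B5.
Leap in, step out, metrically accented — an appoggiatura.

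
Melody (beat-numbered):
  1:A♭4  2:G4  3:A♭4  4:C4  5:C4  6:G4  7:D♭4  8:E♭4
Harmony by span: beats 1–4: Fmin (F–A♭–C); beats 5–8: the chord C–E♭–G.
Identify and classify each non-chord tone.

G4 (beat 2) — neighbor tone; D♭4 (beat 7) — appoggiatura.

The harmony at that moment is F minor triad (F, A♭, C); G4 is not a chord tone.
It is approached by step down from A♭4 and left by step up to A♭4.
Step away and step back to the same note — a neighbor tone (lower neighbor).
The harmony at that moment is C minor triad (C, E♭, G); D♭4 is not a chord tone.
It is approached by leap down from G4 and left by step up to E♭4.
Leap in, step out — an appoggiatura.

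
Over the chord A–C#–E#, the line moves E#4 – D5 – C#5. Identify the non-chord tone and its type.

The harmony at that moment is A augmented triad (A, C#, E#); D5 is not a chord tone.
It is approached by leap up from E#4 and left by step down to C#5.
Leap in, step out — an appoggiatura.

D5 is an appoggiatura.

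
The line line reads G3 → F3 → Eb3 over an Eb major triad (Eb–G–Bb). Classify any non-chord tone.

F3 is a passing tone.

The harmony at that moment is Eb major triad (Eb, G, Bb); F3 is not a chord tone.
It is approached by step down from G3 and left by step down to Eb3.
Step in, step out in the same direction — a passing tone.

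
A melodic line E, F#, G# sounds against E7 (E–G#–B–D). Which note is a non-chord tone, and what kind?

The harmony at that moment is E dominant seventh chord (E, G#, B, D); F# is not a chord tone.
It is approached by step up from E and left by step up to G#.
Step in, step out in the same direction — a passing tone.

F# is a passing tone.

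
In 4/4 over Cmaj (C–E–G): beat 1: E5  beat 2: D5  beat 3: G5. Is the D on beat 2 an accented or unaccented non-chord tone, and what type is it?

The harmony at that moment is C major triad (C, E, G); D5 is not a chord tone.
It is approached by step down from E5 and left by leap up to G5.
Step in, leap out — an escape tone.
It falls on a weak beat, so it is unaccented.

Unaccented escape tone.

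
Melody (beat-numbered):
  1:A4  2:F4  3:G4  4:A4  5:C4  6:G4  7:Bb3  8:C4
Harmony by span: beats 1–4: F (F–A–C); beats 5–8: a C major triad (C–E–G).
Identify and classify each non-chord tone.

G4 (beat 3) — passing tone; Bb3 (beat 7) — appoggiatura.

The harmony at that moment is F major triad (F, A, C); G4 is not a chord tone.
It is approached by step up from F4 and left by step up to A4.
Step in, step out in the same direction — a passing tone.
The harmony at that moment is C major triad (C, E, G); Bb3 is not a chord tone.
It is approached by leap down from G4 and left by step up to C4.
Leap in, step out — an appoggiatura.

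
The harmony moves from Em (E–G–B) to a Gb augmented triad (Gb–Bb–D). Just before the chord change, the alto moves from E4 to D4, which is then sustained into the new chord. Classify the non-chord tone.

D4 is an anticipation.

The harmony at that moment is E minor triad (E, G, B); D4 is not a chord tone.
It is approached by step down from E4 and then sustained as the same pitch into the next harmony.
Arriving early and becoming a chord tone when the harmony changes — an anticipation.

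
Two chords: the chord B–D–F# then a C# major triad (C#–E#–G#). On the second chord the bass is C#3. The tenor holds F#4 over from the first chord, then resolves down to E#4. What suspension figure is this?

4–3 suspension.

At the second chord the bass is C#3. The suspended F#4 lies a fourth above the bass; after resolving down by step to E#4, the interval above the bass becomes a third.
Suspension figures are named by those two intervals: 4–3.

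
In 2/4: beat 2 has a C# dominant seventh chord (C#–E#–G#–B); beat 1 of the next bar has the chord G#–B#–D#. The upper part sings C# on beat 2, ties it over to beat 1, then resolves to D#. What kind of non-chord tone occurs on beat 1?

The harmony at that moment is G# major triad (G#, B#, D#); C# is not a chord tone.
It is held over (the same pitch as the preceding C#) and left by step up to D#.
Held over from the previous chord and resolving up by step — a retardation.

Retardation.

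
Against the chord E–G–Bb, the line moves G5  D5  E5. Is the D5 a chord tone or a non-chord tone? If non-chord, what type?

The harmony at that moment is E diminished triad (E, G, Bb); D5 is not a chord tone.
It is approached by leap down from G5 and left by step up to E5.
Leap in, step out — an appoggiatura.

Non-chord tone — an appoggiatura.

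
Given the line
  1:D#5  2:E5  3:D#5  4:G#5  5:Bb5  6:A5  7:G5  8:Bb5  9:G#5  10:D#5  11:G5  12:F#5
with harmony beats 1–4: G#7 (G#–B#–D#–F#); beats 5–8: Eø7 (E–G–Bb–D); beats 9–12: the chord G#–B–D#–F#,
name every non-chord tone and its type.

E5 (beat 2) — neighbor tone; A5 (beat 6) — passing tone; G5 (beat 11) — appoggiatura.

The harmony at that moment is G# dominant seventh chord (G#, B#, D#, F#); E5 is not a chord tone.
It is approached by step up from D#5 and left by step down to D#5.
Step away and step back to the same note — a neighbor tone (upper neighbor).
The harmony at that moment is E half-diminished seventh chord (E, G, Bb, D); A5 is not a chord tone.
It is approached by step down from Bb5 and left by step down to G5.
Step in, step out in the same direction — a passing tone.
The harmony at that moment is G# minor seventh chord (G#, B, D#, F#); G5 is not a chord tone.
It is approached by leap up from D#5 and left by step down to F#5.
Leap in, step out — an appoggiatura.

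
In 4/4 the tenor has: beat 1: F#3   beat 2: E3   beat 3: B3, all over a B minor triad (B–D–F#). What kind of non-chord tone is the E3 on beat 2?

The harmony at that moment is B minor triad (B, D, F#); E3 is not a chord tone.
It is approached by step down from F#3 and left by leap up to B3.
Step in, leap out, on a weak beat — an escape tone.

Escape tone.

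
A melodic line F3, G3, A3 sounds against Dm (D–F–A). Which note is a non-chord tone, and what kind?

G3 is a passing tone.

The harmony at that moment is D minor triad (D, F, A); G3 is not a chord tone.
It is approached by step up from F3 and left by step up to A3.
Step in, step out in the same direction — a passing tone.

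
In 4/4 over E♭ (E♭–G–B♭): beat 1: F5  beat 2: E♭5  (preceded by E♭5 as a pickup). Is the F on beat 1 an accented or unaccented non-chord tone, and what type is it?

The harmony at that moment is E♭ major triad (E♭, G, B♭); F5 is not a chord tone.
It is approached by step up from E♭5 and left by step down to E♭5.
Step away and step back to the same note — a neighbor tone (upper neighbor).
It falls on the downbeat, so it is accented.

Accented neighbor tone.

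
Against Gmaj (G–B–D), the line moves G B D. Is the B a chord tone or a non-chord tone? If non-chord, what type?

G major triad contains G, B, D; B is the third, so it is a chord tone.

Chord tone (the third of G major triad).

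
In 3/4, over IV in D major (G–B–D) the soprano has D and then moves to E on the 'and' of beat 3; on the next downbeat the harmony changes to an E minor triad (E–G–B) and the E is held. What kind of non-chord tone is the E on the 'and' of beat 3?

Anticipation.

The harmony at that moment is G major triad (G, B, D); E is not a chord tone.
It is approached by step up from D and then sustained as the same pitch into the next harmony.
Arriving early and becoming a chord tone when the harmony changes — an anticipation.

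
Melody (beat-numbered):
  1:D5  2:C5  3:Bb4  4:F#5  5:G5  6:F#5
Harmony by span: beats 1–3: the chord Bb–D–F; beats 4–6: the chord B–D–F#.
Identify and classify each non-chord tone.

C5 (beat 2) — passing tone; G5 (beat 5) — neighbor tone.

The harmony at that moment is Bb major triad (Bb, D, F); C5 is not a chord tone.
It is approached by step down from D5 and left by step down to Bb4.
Step in, step out in the same direction — a passing tone.
The harmony at that moment is B minor triad (B, D, F#); G5 is not a chord tone.
It is approached by step up from F#5 and left by step down to F#5.
Step away and step back to the same note — a neighbor tone (upper neighbor).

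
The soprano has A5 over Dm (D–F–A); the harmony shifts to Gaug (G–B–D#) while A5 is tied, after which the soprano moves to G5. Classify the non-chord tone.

A5 is a suspension.

The harmony at that moment is G augmented triad (G, B, D#); A5 is not a chord tone.
It is held over (the same pitch as the preceding A5) and left by step down to G5.
Held over from the previous chord and resolving down by step — a suspension.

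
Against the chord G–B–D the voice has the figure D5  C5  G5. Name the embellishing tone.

The harmony at that moment is G major triad (G, B, D); C5 is not a chord tone.
It is approached by step down from D5 and left by leap up to G5.
Step in, leap out — an escape tone.

C5 is an escape tone.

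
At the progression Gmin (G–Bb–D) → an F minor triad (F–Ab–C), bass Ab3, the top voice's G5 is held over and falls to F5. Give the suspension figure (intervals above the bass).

At the second chord the bass is Ab3. The suspended G5 lies a seventh above the bass; after resolving down by step to F5, the interval above the bass becomes a sixth.
Suspension figures are named by those two intervals: 7–6.

7–6 suspension.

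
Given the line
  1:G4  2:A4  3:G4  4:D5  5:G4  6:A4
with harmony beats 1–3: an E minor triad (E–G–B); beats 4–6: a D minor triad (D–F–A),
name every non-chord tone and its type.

A4 (beat 2) — neighbor tone; G4 (beat 5) — appoggiatura.

The harmony at that moment is E minor triad (E, G, B); A4 is not a chord tone.
It is approached by step up from G4 and left by step down to G4.
Step away and step back to the same note — a neighbor tone (upper neighbor).
The harmony at that moment is D minor triad (D, F, A); G4 is not a chord tone.
It is approached by leap down from D5 and left by step up to A4.
Leap in, step out — an appoggiatura.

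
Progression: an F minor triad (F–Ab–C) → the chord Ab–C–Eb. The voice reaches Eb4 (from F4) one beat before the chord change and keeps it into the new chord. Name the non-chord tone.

The harmony at that moment is F minor triad (F, Ab, C); Eb4 is not a chord tone.
It is approached by step down from F4 and then sustained as the same pitch into the next harmony.
Arriving early and becoming a chord tone when the harmony changes — an anticipation.

Eb4 is an anticipation.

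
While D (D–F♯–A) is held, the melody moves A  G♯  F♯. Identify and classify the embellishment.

G♯ is a passing tone.

The harmony at that moment is D major triad (D, F♯, A); G♯ is not a chord tone.
It is approached by step down from A and left by step down to F♯.
Step in, step out in the same direction — a passing tone.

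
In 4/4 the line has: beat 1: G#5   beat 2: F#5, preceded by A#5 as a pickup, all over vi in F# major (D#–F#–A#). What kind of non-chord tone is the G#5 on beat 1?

Passing tone.

The harmony at that moment is D# minor triad (D#, F#, A#); G#5 is not a chord tone.
It is approached by step down from A#5 and left by step down to F#5.
Step in, step out in the same direction — a passing tone.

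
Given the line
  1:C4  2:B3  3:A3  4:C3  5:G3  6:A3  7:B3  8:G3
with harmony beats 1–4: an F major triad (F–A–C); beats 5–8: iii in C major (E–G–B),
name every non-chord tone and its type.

B3 (beat 2) — passing tone; A3 (beat 6) — passing tone.

The harmony at that moment is F major triad (F, A, C); B3 is not a chord tone.
It is approached by step down from C4 and left by step down to A3.
Step in, step out in the same direction — a passing tone.
The harmony at that moment is E minor triad (E, G, B); A3 is not a chord tone.
It is approached by step up from G3 and left by step up to B3.
Step in, step out in the same direction — a passing tone.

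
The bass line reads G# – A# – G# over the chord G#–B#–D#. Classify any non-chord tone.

A# is a neighbor tone.

The harmony at that moment is G# major triad (G#, B#, D#); A# is not a chord tone.
It is approached by step up from G# and left by step down to G#.
Step away and step back to the same note — a neighbor tone (upper neighbor).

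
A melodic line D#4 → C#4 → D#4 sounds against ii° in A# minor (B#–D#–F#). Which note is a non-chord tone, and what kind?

The harmony at that moment is B# diminished triad (B#, D#, F#); C#4 is not a chord tone.
It is approached by step down from D#4 and left by step up to D#4.
Step away and step back to the same note — a neighbor tone (lower neighbor).

C#4 is a neighbor tone.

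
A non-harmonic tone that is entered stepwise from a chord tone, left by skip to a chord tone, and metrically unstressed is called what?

Approach: by step. Departure: by leap. Metric position: weak.
Step in, leap out, from a weak position — an escape tone (échappée). (It is the mirror image of the appoggiatura, which leaps in and steps out on a strong beat.)

Escape tone.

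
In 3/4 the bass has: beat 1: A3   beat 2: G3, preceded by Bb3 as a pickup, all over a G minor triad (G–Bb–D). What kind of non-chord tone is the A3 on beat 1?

The harmony at that moment is G minor triad (G, Bb, D); A3 is not a chord tone.
It is approached by step down from Bb3 and left by step down to G3.
Step in, step out in the same direction — a passing tone.

Passing tone.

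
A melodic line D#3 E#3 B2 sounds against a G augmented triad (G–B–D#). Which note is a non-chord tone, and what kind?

The harmony at that moment is G augmented triad (G, B, D#); E#3 is not a chord tone.
It is approached by step up from D#3 and left by leap down to B2.
Step in, leap out — an escape tone.

E#3 is an escape tone.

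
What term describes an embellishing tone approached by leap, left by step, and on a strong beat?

Appoggiatura.

Approach: by leap. Departure: by step. Metric position: strong.
Leap in, step out, in a metrically strong position — an appoggiatura. (It is the mirror image of the escape tone, which steps in and leaps out from a weak position.)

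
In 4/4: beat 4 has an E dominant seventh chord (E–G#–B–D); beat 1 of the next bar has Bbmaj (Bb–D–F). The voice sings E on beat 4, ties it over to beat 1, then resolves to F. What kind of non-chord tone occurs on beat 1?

The harmony at that moment is Bb major triad (Bb, D, F); E is not a chord tone.
It is held over (the same pitch as the preceding E) and left by step up to F.
Held over from the previous chord and resolving up by step — a retardation.

Retardation.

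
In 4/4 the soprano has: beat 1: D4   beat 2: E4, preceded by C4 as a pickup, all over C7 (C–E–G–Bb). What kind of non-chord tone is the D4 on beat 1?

The harmony at that moment is C dominant seventh chord (C, E, G, Bb); D4 is not a chord tone.
It is approached by step up from C4 and left by step up to E4.
Step in, step out in the same direction — a passing tone.

Passing tone.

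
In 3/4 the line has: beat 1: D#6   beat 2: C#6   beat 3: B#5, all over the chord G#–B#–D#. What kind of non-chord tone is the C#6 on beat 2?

Passing tone.

The harmony at that moment is G# major triad (G#, B#, D#); C#6 is not a chord tone.
It is approached by step down from D#6 and left by step down to B#5.
Step in, step out in the same direction — a passing tone.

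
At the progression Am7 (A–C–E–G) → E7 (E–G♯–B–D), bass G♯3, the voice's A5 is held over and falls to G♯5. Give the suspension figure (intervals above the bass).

9–8 suspension.

At the second chord the bass is G♯3. The suspended A5 lies a ninth above the bass; after resolving down by step to G♯5, the interval above the bass becomes an octave.
Suspension figures are named by those two intervals: 9–8.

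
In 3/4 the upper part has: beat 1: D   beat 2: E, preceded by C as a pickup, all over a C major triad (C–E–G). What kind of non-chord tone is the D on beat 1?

Passing tone.

The harmony at that moment is C major triad (C, E, G); D is not a chord tone.
It is approached by step up from C and left by step up to E.
Step in, step out in the same direction — a passing tone.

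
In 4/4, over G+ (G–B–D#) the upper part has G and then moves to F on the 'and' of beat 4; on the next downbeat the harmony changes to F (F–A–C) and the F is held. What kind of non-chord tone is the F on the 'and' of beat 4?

Anticipation.

The harmony at that moment is G augmented triad (G, B, D#); F is not a chord tone.
It is approached by step down from G and then sustained as the same pitch into the next harmony.
Arriving early and becoming a chord tone when the harmony changes — an anticipation.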